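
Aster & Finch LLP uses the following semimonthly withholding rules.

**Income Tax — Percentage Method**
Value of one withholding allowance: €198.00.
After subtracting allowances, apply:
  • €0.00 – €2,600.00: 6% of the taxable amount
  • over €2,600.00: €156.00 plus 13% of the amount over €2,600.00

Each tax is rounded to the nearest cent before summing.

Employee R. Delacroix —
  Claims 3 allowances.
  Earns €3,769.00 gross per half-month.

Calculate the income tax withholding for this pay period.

Income Tax: taxable = €3,769.00 − 3×€198.00 = €3,175.00
  €156.00 + 13% × (€3,175.00 − €2,600.00) = €156.00 + 13% × €575.00 = €230.75

€230.75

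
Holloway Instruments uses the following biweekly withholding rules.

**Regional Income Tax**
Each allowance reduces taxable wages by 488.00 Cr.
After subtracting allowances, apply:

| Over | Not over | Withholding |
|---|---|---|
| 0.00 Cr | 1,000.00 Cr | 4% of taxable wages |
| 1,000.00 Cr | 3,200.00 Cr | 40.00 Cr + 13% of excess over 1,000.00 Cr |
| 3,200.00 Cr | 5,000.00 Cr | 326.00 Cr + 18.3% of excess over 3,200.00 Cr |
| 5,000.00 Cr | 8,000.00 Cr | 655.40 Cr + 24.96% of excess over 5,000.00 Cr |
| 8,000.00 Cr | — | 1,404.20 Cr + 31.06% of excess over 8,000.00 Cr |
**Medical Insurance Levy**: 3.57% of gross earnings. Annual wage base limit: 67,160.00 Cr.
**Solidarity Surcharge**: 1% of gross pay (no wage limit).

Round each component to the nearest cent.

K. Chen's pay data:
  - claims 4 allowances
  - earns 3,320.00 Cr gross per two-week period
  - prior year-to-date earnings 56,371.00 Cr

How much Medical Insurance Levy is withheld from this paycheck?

118.52 Cr

Medical Insurance Levy: 3.57% × 3,320.00 Cr = 118.52 Cr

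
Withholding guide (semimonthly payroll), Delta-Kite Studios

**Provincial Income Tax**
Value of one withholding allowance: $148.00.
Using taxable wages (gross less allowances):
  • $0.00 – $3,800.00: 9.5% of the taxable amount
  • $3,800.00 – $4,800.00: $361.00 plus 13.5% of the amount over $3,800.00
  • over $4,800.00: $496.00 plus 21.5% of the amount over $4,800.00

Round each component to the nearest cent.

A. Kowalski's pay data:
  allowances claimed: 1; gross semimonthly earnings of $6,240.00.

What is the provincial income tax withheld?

Provincial Income Tax: taxable = $6,240.00 − 1×$148.00 = $6,092.00
  $496.00 + 21.5% × ($6,092.00 − $4,800.00) = $496.00 + 21.5% × $1,292.00 = $773.78

$773.78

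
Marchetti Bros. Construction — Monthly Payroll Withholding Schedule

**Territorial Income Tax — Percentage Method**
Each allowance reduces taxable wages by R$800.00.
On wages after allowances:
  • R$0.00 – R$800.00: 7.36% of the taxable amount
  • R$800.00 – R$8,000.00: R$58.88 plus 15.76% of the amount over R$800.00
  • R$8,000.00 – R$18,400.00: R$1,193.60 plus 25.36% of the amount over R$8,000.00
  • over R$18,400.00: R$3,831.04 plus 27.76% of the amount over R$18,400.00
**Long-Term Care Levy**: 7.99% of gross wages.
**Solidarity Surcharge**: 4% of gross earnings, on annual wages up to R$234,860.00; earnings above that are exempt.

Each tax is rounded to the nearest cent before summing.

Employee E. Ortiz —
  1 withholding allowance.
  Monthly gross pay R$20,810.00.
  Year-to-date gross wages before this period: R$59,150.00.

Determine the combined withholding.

R$6,773.10

Territorial Income Tax: taxable = R$20,810.00 − 1×R$800.00 = R$20,010.00
  R$3,831.04 + 27.76% × (R$20,010.00 − R$18,400.00) = R$3,831.04 + 27.76% × R$1,610.00 = R$4,277.98
Long-Term Care Levy: 7.99% × R$20,810.00 = R$1,662.72
Solidarity Surcharge: 4% × R$20,810.00 = R$832.40
Total: R$4,277.98 + R$1,662.72 + R$832.40 = R$6,773.10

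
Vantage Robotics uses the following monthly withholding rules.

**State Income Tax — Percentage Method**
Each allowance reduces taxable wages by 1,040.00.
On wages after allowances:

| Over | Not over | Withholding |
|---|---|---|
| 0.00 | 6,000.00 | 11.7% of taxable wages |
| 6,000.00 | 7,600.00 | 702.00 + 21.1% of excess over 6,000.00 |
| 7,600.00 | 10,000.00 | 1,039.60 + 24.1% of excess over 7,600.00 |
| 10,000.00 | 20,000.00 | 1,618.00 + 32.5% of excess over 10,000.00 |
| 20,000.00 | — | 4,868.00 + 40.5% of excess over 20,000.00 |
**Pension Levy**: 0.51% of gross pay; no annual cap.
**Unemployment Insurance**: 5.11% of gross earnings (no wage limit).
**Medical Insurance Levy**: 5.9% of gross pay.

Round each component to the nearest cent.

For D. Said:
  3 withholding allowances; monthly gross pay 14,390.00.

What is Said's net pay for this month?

State Income Tax: taxable = 14,390.00 − 3×1,040.00 = 11,270.00
  1,618.00 + 32.5% × (11,270.00 − 10,000.00) = 1,618.00 + 32.5% × 1,270.00 = 2,030.75
Pension Levy: 0.51% × 14,390.00 = 73.39
Unemployment Insurance: 5.11% × 14,390.00 = 735.33
Medical Insurance Levy: 5.9% × 14,390.00 = 849.01
Total withheld: 2,030.75 + 73.39 + 735.33 + 849.01 = 3,688.48
Net pay: 14,390.00 − 3,688.48 = 10,701.52

10,701.52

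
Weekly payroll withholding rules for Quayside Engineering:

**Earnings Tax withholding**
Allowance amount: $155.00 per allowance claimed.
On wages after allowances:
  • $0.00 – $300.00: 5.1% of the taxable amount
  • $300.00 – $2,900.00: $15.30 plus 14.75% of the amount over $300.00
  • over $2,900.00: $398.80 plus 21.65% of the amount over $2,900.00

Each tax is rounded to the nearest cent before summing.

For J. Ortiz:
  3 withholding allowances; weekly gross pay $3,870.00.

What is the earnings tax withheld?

Earnings Tax: taxable = $3,870.00 − 3×$155.00 = $3,405.00
  $398.80 + 21.65% × ($3,405.00 − $2,900.00) = $398.80 + 21.65% × $505.00 = $508.13

$508.13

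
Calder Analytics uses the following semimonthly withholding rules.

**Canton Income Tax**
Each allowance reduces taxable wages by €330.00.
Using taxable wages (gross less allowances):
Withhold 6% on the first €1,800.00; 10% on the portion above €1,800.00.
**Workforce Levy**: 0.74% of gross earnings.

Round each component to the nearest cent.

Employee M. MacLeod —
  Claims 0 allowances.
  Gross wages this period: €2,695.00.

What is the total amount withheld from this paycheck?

Canton Income Tax: taxable = €2,695.00
  €108.00 + 10% × (€2,695.00 − €1,800.00) = €108.00 + 10% × €895.00 = €197.50
Workforce Levy: 0.74% × €2,695.00 = €19.94
Total: €197.50 + €19.94 = €217.44

€217.44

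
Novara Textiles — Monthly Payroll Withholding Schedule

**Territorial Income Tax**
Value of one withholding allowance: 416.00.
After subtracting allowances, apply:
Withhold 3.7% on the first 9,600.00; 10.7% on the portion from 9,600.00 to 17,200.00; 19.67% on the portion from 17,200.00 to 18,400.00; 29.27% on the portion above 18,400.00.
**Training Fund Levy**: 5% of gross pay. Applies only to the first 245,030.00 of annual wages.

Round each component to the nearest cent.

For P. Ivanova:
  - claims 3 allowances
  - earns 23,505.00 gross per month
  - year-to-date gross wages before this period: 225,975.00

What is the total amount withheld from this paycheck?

Territorial Income Tax: taxable = 23,505.00 − 3×416.00 = 22,257.00
  1,404.44 + 29.27% × (22,257.00 − 18,400.00) = 1,404.44 + 29.27% × 3,857.00 = 2,533.38
Training Fund Levy: cap 245,030.00 − YTD 225,975.00 = 19,055.00 subject; 5% × 19,055.00 = 952.75
Total: 2,533.38 + 952.75 = 3,486.13

3,486.13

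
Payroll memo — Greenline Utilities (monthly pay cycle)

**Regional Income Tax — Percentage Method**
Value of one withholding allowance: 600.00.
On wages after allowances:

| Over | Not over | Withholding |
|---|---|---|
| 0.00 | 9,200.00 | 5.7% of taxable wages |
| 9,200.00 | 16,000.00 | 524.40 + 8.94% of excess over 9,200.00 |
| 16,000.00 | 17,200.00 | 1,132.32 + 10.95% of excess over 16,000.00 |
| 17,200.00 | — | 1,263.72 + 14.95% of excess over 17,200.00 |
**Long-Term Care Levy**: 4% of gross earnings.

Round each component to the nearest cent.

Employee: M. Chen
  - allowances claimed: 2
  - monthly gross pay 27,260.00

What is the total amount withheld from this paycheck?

3,678.69

Regional Income Tax: taxable = 27,260.00 − 2×600.00 = 26,060.00
  1,263.72 + 14.95% × (26,060.00 − 17,200.00) = 1,263.72 + 14.95% × 8,860.00 = 2,588.29
Long-Term Care Levy: 4% × 27,260.00 = 1,090.40
Total: 2,588.29 + 1,090.40 = 3,678.69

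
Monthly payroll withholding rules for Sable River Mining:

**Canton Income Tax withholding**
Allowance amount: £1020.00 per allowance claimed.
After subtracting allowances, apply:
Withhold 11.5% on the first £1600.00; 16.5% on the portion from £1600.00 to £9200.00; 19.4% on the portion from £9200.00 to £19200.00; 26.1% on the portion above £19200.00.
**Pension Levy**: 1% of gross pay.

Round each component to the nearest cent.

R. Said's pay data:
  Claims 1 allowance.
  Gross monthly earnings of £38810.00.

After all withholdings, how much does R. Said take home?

£30191.91

Canton Income Tax: taxable = £38810.00 − 1×£1020.00 = £37790.00
  £3378.00 + 26.1% × (£37790.00 − £19200.00) = £3378.00 + 26.1% × £18590.00 = £8229.99
Pension Levy: 1% × £38810.00 = £388.10
Total withheld: £8229.99 + £388.10 = £8618.09
Net pay: £38810.00 − £8618.09 = £30191.91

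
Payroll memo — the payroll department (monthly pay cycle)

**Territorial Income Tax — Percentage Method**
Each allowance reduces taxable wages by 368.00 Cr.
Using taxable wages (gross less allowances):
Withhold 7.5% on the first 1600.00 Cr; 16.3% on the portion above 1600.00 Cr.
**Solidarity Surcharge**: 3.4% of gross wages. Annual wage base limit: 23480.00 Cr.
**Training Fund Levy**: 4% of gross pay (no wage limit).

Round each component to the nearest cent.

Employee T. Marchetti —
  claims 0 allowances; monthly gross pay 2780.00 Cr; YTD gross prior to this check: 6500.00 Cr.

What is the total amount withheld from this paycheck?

Territorial Income Tax: taxable = 2780.00 Cr
  120.00 Cr + 16.3% × (2780.00 Cr − 1600.00 Cr) = 120.00 Cr + 16.3% × 1180.00 Cr = 312.34 Cr
Solidarity Surcharge: 3.4% × 2780.00 Cr = 94.52 Cr
Training Fund Levy: 4% × 2780.00 Cr = 111.20 Cr
Total: 312.34 Cr + 94.52 Cr + 111.20 Cr = 518.06 Cr

518.06 Cr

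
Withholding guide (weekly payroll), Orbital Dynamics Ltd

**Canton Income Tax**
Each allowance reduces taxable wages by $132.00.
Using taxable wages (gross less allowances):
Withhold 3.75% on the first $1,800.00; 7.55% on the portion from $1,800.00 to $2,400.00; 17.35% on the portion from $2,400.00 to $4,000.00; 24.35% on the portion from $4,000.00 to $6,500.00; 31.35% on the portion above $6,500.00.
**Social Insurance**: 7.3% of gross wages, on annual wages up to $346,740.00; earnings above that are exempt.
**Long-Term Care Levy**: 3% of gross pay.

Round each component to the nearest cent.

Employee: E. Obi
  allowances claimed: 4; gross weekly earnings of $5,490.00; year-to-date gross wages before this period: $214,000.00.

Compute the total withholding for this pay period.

Canton Income Tax: taxable = $5,490.00 − 4×$132.00 = $4,962.00
  $390.40 + 24.35% × ($4,962.00 − $4,000.00) = $390.40 + 24.35% × $962.00 = $624.65
Social Insurance: 7.3% × $5,490.00 = $400.77
Long-Term Care Levy: 3% × $5,490.00 = $164.70
Total: $624.65 + $400.77 + $164.70 = $1,190.12

$1,190.12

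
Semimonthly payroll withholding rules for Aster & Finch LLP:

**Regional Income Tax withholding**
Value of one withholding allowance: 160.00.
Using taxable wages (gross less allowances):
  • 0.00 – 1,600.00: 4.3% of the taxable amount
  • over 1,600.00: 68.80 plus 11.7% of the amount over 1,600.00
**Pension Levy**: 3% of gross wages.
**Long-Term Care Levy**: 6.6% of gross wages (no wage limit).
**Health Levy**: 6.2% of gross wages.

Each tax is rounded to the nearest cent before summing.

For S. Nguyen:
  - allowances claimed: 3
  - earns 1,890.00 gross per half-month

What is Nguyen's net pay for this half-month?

Regional Income Tax: taxable = 1,890.00 − 3×160.00 = 1,410.00
  4.3% × 1,410.00 = 60.63
Pension Levy: 3% × 1,890.00 = 56.70
Long-Term Care Levy: 6.6% × 1,890.00 = 124.74
Health Levy: 6.2% × 1,890.00 = 117.18
Total withheld: 60.63 + 56.70 + 124.74 + 117.18 = 359.25
Net pay: 1,890.00 − 359.25 = 1,530.75

1,530.75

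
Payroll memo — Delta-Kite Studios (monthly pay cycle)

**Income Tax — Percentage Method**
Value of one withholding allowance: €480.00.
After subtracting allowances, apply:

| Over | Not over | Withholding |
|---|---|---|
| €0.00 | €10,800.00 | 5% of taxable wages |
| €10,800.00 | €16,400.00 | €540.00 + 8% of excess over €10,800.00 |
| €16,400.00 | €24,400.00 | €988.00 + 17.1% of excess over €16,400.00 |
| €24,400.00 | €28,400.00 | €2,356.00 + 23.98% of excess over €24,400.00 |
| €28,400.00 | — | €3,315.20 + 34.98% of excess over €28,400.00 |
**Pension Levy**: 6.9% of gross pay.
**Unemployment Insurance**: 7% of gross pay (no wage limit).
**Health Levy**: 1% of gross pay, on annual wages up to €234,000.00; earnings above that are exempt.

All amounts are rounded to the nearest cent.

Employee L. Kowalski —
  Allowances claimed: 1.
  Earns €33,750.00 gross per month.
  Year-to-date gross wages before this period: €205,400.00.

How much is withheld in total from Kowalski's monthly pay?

€9,995.98

Income Tax: taxable = €33,750.00 − 1×€480.00 = €33,270.00
  €3,315.20 + 34.98% × (€33,270.00 − €28,400.00) = €3,315.20 + 34.98% × €4,870.00 = €5,018.73
Pension Levy: 6.9% × €33,750.00 = €2,328.75
Unemployment Insurance: 7% × €33,750.00 = €2,362.50
Health Levy: cap €234,000.00 − YTD €205,400.00 = €28,600.00 subject; 1% × €28,600.00 = €286.00
Total: €5,018.73 + €2,328.75 + €2,362.50 + €286.00 = €9,995.98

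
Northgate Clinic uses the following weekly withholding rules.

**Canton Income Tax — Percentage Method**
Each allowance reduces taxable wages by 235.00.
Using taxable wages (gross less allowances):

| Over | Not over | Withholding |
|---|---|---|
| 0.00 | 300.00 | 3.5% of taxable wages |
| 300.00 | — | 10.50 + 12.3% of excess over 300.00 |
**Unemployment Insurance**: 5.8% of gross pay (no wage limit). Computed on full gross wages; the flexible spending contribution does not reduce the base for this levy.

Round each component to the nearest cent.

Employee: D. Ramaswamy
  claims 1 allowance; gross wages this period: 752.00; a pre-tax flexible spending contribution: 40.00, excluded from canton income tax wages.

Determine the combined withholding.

75.89

Canton Income Tax: taxable = 752.00 − 40.00 − 1×235.00 = 477.00
  10.50 + 12.3% × (477.00 − 300.00) = 10.50 + 12.3% × 177.00 = 32.27
Unemployment Insurance: 5.8% × 752.00 = 43.62
Total: 32.27 + 43.62 = 75.89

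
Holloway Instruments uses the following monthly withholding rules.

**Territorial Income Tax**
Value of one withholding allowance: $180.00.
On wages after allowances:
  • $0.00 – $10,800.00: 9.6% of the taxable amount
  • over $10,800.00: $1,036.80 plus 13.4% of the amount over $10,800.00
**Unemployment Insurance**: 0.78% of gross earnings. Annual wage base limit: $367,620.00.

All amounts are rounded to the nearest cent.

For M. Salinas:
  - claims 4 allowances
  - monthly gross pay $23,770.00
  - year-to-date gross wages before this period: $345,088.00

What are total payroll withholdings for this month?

Territorial Income Tax: taxable = $23,770.00 − 4×$180.00 = $23,050.00
  $1,036.80 + 13.4% × ($23,050.00 − $10,800.00) = $1,036.80 + 13.4% × $12,250.00 = $2,678.30
Unemployment Insurance: cap $367,620.00 − YTD $345,088.00 = $22,532.00 subject; 0.78% × $22,532.00 = $175.75
Total: $2,678.30 + $175.75 = $2,854.05

$2,854.05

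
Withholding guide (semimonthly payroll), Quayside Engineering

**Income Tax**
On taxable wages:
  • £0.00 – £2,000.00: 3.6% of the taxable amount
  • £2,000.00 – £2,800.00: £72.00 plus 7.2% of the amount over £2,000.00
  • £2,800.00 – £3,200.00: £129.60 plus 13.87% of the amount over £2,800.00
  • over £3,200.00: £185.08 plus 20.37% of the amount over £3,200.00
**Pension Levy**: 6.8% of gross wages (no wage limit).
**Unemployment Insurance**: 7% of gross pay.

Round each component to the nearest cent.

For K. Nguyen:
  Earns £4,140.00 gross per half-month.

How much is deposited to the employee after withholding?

£3,192.12

Income Tax: taxable = £4,140.00
  £185.08 + 20.37% × (£4,140.00 − £3,200.00) = £185.08 + 20.37% × £940.00 = £376.56
Pension Levy: 6.8% × £4,140.00 = £281.52
Unemployment Insurance: 7% × £4,140.00 = £289.80
Total withheld: £376.56 + £281.52 + £289.80 = £947.88
Net pay: £4,140.00 − £947.88 = £3,192.12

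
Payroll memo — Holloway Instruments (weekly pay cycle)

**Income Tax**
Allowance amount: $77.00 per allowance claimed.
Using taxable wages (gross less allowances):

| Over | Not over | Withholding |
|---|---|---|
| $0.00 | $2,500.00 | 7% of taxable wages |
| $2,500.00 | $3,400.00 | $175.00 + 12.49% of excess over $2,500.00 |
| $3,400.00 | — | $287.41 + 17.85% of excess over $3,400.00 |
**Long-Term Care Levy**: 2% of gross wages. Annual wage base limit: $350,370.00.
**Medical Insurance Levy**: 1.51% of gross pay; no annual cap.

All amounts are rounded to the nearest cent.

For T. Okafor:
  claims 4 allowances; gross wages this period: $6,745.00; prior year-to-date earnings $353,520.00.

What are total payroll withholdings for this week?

Income Tax: taxable = $6,745.00 − 4×$77.00 = $6,437.00
  $287.41 + 17.85% × ($6,437.00 − $3,400.00) = $287.41 + 17.85% × $3,037.00 = $829.51
Long-Term Care Levy: YTD $353,520.00 ≥ cap $350,370.00 → $0.00
Medical Insurance Levy: 1.51% × $6,745.00 = $101.85
Total: $829.51 + $0.00 + $101.85 = $931.36

$931.36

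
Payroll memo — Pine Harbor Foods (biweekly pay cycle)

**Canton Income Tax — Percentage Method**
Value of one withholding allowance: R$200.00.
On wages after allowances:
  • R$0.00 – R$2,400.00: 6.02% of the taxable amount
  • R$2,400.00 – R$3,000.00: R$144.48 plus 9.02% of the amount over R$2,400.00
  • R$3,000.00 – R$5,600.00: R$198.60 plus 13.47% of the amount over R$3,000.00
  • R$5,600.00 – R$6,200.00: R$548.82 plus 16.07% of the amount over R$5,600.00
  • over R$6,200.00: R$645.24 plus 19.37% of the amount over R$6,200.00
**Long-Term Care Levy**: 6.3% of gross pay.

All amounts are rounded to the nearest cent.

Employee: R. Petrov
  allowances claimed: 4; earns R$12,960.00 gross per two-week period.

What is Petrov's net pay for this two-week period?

Canton Income Tax: taxable = R$12,960.00 − 4×R$200.00 = R$12,160.00
  R$645.24 + 19.37% × (R$12,160.00 − R$6,200.00) = R$645.24 + 19.37% × R$5,960.00 = R$1,799.69
Long-Term Care Levy: 6.3% × R$12,960.00 = R$816.48
Total withheld: R$1,799.69 + R$816.48 = R$2,616.17
Net pay: R$12,960.00 − R$2,616.17 = R$10,343.83

R$10,343.83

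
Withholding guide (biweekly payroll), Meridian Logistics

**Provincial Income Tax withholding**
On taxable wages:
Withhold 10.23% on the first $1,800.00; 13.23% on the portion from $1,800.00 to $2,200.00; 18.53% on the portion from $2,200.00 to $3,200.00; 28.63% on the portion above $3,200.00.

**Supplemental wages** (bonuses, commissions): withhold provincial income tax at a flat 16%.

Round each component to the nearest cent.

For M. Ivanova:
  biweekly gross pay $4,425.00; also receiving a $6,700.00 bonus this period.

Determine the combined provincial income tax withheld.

Provincial Income Tax: taxable = $4,425.00
  $422.36 + 28.63% × ($4,425.00 − $3,200.00) = $422.36 + 28.63% × $1,225.00 = $773.08
Supplemental (16% flat on bonus): 16% × $6,700.00 = $1,072.00
Total provincial income tax: $773.08 + $1,072.00 = $1,845.08

$1,845.08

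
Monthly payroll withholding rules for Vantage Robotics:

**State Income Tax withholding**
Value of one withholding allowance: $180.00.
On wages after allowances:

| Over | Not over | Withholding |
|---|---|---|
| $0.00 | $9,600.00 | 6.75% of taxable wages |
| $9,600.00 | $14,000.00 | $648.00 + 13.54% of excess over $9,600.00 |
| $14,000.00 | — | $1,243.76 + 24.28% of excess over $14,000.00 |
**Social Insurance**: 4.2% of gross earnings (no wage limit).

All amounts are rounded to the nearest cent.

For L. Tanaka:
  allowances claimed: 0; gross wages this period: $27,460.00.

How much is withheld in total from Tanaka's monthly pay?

$5,665.17

State Income Tax: taxable = $27,460.00
  $1,243.76 + 24.28% × ($27,460.00 − $14,000.00) = $1,243.76 + 24.28% × $13,460.00 = $4,511.85
Social Insurance: 4.2% × $27,460.00 = $1,153.32
Total: $4,511.85 + $1,153.32 = $5,665.17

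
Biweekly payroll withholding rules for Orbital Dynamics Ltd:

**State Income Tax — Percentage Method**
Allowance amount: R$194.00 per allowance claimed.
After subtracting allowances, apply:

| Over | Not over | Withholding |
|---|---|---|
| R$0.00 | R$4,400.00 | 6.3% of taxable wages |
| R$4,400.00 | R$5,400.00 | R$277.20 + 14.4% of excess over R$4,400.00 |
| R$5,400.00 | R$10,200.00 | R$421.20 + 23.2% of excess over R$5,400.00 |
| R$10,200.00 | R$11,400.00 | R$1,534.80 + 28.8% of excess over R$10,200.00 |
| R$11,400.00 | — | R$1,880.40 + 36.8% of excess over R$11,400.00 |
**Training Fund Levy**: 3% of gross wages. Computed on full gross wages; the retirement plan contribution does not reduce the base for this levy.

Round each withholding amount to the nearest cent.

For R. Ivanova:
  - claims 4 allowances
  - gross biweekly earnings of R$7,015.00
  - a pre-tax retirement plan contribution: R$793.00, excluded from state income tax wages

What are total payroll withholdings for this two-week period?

R$642.32

State Income Tax: taxable = R$7,015.00 − R$793.00 − 4×R$194.00 = R$5,446.00
  R$421.20 + 23.2% × (R$5,446.00 − R$5,400.00) = R$421.20 + 23.2% × R$46.00 = R$431.87
Training Fund Levy: 3% × R$7,015.00 = R$210.45
Total: R$431.87 + R$210.45 = R$642.32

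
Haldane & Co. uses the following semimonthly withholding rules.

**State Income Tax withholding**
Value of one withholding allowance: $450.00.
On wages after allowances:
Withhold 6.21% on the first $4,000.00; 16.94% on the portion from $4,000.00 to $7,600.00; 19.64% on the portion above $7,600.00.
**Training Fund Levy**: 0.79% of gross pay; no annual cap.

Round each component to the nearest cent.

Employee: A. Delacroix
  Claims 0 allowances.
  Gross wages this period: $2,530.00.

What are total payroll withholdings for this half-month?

State Income Tax: taxable = $2,530.00
  6.21% × $2,530.00 = $157.11
Training Fund Levy: 0.79% × $2,530.00 = $19.99
Total: $157.11 + $19.99 = $177.10

$177.10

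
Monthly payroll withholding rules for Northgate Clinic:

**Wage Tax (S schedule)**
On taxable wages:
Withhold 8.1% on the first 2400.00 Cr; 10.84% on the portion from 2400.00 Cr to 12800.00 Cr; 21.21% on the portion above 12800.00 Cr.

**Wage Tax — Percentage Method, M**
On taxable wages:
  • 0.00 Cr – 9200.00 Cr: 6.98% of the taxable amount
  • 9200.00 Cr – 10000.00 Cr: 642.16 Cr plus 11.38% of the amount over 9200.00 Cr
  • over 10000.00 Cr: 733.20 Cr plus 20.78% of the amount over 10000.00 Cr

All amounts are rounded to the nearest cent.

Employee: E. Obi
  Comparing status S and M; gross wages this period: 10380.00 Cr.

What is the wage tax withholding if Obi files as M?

812.16 Cr

Wage Tax (M): taxable = 10380.00 Cr
  733.20 Cr + 20.78% × (10380.00 Cr − 10000.00 Cr) = 733.20 Cr + 20.78% × 380.00 Cr = 812.16 Cr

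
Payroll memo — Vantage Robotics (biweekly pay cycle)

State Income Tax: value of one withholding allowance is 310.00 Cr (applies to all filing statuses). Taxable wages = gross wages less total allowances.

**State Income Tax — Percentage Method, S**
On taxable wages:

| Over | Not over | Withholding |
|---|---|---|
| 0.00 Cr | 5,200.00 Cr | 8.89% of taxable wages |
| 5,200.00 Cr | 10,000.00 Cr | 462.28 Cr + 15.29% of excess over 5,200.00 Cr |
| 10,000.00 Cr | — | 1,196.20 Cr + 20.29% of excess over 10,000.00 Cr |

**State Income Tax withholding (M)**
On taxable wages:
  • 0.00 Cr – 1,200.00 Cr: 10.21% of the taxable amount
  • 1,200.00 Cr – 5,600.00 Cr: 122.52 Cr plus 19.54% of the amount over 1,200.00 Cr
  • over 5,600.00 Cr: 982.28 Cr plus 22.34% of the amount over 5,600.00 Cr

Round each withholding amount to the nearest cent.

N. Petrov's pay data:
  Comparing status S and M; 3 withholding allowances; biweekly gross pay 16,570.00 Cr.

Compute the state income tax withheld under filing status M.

3,225.22 Cr

State Income Tax (M): taxable = 16,570.00 Cr − 3×310.00 Cr = 15,640.00 Cr
  982.28 Cr + 22.34% × (15,640.00 Cr − 5,600.00 Cr) = 982.28 Cr + 22.34% × 10,040.00 Cr = 3,225.22 Cr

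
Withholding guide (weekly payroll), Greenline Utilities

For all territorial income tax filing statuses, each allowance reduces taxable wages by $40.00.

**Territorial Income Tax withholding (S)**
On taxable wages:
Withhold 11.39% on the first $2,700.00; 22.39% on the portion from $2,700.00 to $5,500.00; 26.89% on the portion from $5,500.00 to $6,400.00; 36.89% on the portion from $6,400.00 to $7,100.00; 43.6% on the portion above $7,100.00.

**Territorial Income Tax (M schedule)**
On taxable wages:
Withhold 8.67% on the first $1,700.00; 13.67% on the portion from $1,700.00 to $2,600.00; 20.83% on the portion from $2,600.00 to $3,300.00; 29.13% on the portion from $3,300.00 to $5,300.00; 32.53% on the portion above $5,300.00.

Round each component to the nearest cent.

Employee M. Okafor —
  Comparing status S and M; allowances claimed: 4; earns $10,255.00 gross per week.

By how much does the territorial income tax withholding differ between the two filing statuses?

$181.87

Territorial Income Tax (S): taxable = $10,255.00 − 4×$40.00 = $10,095.00
  $1,434.69 + 43.6% × ($10,095.00 − $7,100.00) = $1,434.69 + 43.6% × $2,995.00 = $2,740.51
Territorial Income Tax (M): taxable = $10,255.00 − 4×$40.00 = $10,095.00
  $998.83 + 32.53% × ($10,095.00 − $5,300.00) = $998.83 + 32.53% × $4,795.00 = $2,558.64
Difference: |$2,740.51 − $2,558.64| = $181.87 (higher under S)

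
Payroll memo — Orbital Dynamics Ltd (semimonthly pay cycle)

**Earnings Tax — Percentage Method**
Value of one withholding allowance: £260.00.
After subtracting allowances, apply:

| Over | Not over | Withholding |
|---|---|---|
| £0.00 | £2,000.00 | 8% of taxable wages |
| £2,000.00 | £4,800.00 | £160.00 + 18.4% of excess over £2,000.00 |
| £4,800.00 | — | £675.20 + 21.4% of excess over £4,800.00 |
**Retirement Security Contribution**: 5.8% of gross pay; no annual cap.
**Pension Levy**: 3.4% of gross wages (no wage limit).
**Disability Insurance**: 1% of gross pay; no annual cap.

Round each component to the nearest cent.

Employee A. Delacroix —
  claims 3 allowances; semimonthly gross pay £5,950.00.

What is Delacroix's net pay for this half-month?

Earnings Tax: taxable = £5,950.00 − 3×£260.00 = £5,170.00
  £675.20 + 21.4% × (£5,170.00 − £4,800.00) = £675.20 + 21.4% × £370.00 = £754.38
Retirement Security Contribution: 5.8% × £5,950.00 = £345.10
Pension Levy: 3.4% × £5,950.00 = £202.30
Disability Insurance: 1% × £5,950.00 = £59.50
Total withheld: £754.38 + £345.10 + £202.30 + £59.50 = £1,361.28
Net pay: £5,950.00 − £1,361.28 = £4,588.72

£4,588.72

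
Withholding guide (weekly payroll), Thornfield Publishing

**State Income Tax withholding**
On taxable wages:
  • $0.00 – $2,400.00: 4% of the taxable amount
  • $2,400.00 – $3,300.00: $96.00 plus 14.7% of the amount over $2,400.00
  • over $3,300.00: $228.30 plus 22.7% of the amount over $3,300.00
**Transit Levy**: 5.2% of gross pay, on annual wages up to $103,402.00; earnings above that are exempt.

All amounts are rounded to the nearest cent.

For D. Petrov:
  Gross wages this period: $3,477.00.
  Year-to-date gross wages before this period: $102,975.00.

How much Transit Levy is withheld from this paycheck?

Transit Levy: cap $103,402.00 − YTD $102,975.00 = $427.00 subject; 5.2% × $427.00 = $22.20

$22.20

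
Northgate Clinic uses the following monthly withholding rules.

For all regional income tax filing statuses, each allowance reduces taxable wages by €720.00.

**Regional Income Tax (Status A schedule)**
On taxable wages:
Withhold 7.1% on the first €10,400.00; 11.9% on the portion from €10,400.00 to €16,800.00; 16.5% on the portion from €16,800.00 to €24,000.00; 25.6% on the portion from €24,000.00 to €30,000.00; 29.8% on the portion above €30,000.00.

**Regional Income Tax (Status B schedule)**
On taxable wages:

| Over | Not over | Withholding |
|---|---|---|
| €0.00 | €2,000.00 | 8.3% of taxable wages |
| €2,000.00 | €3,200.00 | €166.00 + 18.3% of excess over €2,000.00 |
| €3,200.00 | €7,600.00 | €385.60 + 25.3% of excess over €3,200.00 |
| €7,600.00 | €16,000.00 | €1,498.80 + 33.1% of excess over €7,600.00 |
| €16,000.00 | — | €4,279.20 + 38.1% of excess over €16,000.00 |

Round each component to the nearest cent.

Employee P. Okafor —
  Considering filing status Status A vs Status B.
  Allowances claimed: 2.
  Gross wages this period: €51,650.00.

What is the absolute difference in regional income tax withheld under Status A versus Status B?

€7,066.63

Regional Income Tax (Status A): taxable = €51,650.00 − 2×€720.00 = €50,210.00
  €4,224.00 + 29.8% × (€50,210.00 − €30,000.00) = €4,224.00 + 29.8% × €20,210.00 = €10,246.58
Regional Income Tax (Status B): taxable = €51,650.00 − 2×€720.00 = €50,210.00
  €4,279.20 + 38.1% × (€50,210.00 − €16,000.00) = €4,279.20 + 38.1% × €34,210.00 = €17,313.21
Difference: |€10,246.58 − €17,313.21| = €7,066.63 (higher under Status B)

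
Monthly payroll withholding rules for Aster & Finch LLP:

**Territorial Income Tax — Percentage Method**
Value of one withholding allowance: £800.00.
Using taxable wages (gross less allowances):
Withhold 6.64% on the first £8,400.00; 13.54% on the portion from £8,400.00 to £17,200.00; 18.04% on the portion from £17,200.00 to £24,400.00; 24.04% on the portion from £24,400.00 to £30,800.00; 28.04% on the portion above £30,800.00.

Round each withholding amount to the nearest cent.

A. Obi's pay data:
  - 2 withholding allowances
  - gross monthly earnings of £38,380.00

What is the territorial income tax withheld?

£6,263.51

Territorial Income Tax: taxable = £38,380.00 − 2×£800.00 = £36,780.00
  £4,586.72 + 28.04% × (£36,780.00 − £30,800.00) = £4,586.72 + 28.04% × £5,980.00 = £6,263.51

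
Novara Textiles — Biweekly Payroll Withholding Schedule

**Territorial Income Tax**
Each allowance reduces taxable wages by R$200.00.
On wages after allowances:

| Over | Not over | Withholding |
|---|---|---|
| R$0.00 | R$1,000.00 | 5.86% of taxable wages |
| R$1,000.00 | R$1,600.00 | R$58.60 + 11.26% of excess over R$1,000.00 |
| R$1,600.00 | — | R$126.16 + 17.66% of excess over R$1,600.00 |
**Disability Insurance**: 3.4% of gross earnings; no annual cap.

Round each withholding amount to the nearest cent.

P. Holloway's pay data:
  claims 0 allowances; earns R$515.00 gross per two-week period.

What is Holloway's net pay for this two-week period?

Territorial Income Tax: taxable = R$515.00
  5.86% × R$515.00 = R$30.18
Disability Insurance: 3.4% × R$515.00 = R$17.51
Total withheld: R$30.18 + R$17.51 = R$47.69
Net pay: R$515.00 − R$47.69 = R$467.31

R$467.31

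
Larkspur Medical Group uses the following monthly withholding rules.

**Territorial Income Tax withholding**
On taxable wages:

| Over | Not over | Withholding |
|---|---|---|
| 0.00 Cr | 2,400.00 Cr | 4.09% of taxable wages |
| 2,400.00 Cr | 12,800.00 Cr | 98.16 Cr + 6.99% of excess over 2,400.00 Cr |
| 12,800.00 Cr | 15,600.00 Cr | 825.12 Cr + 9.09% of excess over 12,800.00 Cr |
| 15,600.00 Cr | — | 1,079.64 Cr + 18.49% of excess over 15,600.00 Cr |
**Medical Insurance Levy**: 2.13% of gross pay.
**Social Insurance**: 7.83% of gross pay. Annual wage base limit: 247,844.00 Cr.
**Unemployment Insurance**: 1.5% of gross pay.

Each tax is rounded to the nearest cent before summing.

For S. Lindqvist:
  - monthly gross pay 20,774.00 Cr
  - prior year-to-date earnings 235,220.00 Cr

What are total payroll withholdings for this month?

Territorial Income Tax: taxable = 20,774.00 Cr
  1,079.64 Cr + 18.49% × (20,774.00 Cr − 15,600.00 Cr) = 1,079.64 Cr + 18.49% × 5,174.00 Cr = 2,036.31 Cr
Medical Insurance Levy: 2.13% × 20,774.00 Cr = 442.49 Cr
Social Insurance: cap 247,844.00 Cr − YTD 235,220.00 Cr = 12,624.00 Cr subject; 7.83% × 12,624.00 Cr = 988.46 Cr
Unemployment Insurance: 1.5% × 20,774.00 Cr = 311.61 Cr
Total: 2,036.31 Cr + 442.49 Cr + 988.46 Cr + 311.61 Cr = 3,778.87 Cr

3,778.87 Cr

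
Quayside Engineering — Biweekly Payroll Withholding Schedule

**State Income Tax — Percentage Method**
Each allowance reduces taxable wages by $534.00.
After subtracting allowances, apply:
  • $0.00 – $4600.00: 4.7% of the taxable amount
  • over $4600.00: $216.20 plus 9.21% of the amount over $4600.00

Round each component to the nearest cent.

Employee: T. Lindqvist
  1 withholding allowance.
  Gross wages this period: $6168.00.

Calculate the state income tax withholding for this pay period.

$311.43

State Income Tax: taxable = $6168.00 − 1×$534.00 = $5634.00
  $216.20 + 9.21% × ($5634.00 − $4600.00) = $216.20 + 9.21% × $1034.00 = $311.43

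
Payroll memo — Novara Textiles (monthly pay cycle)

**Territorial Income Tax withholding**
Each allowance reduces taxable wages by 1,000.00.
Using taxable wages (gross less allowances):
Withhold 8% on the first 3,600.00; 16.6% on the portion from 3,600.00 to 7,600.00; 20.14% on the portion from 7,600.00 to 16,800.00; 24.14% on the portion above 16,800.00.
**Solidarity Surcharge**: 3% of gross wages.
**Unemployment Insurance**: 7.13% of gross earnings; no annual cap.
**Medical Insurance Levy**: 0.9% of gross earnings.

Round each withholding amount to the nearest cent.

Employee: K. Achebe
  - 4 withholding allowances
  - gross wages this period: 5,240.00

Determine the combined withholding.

677.17

Territorial Income Tax: taxable = 5,240.00 − 4×1,000.00 = 1,240.00
  8% × 1,240.00 = 99.20
Solidarity Surcharge: 3% × 5,240.00 = 157.20
Unemployment Insurance: 7.13% × 5,240.00 = 373.61
Medical Insurance Levy: 0.9% × 5,240.00 = 47.16
Total: 99.20 + 157.20 + 373.61 + 47.16 = 677.17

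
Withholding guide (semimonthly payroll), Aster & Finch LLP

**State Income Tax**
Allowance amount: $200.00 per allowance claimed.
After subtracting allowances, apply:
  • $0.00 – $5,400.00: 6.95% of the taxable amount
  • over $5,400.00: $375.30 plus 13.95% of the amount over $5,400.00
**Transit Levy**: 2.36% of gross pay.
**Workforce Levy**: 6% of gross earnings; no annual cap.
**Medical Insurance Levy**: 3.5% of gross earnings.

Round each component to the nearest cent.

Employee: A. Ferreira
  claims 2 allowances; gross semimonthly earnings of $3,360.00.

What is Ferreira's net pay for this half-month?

State Income Tax: taxable = $3,360.00 − 2×$200.00 = $2,960.00
  6.95% × $2,960.00 = $205.72
Transit Levy: 2.36% × $3,360.00 = $79.30
Workforce Levy: 6% × $3,360.00 = $201.60
Medical Insurance Levy: 3.5% × $3,360.00 = $117.60
Total withheld: $205.72 + $79.30 + $201.60 + $117.60 = $604.22
Net pay: $3,360.00 − $604.22 = $2,755.78

$2,755.78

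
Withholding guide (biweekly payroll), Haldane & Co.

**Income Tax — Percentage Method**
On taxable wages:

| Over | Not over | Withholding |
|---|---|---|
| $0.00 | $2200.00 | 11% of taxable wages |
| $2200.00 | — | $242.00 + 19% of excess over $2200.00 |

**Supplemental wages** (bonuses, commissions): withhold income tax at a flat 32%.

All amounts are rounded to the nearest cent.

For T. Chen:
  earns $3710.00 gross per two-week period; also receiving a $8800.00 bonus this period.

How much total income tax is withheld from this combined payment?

Income Tax: taxable = $3710.00
  $242.00 + 19% × ($3710.00 − $2200.00) = $242.00 + 19% × $1510.00 = $528.90
Supplemental (32% flat on bonus): 32% × $8800.00 = $2816.00
Total income tax: $528.90 + $2816.00 = $3344.90

$3344.90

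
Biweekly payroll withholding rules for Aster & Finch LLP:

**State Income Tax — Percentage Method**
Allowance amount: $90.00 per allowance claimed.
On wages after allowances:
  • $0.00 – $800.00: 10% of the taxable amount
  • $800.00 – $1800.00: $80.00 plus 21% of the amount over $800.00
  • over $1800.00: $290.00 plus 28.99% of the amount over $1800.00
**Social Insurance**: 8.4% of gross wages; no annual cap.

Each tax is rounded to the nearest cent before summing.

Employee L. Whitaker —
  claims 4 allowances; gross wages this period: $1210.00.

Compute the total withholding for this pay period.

State Income Tax: taxable = $1210.00 − 4×$90.00 = $850.00
  $80.00 + 21% × ($850.00 − $800.00) = $80.00 + 21% × $50.00 = $90.50
Social Insurance: 8.4% × $1210.00 = $101.64
Total: $90.50 + $101.64 = $192.14

$192.14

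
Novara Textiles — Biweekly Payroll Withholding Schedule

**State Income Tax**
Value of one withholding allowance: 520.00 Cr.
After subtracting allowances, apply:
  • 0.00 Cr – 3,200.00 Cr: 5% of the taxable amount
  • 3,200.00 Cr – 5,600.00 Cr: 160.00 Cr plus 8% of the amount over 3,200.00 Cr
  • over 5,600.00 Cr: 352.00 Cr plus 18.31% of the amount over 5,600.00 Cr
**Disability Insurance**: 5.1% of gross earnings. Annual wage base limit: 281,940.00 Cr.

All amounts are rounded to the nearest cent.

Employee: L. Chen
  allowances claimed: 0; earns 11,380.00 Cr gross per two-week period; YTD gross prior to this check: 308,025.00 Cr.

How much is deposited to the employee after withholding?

State Income Tax: taxable = 11,380.00 Cr
  352.00 Cr + 18.31% × (11,380.00 Cr − 5,600.00 Cr) = 352.00 Cr + 18.31% × 5,780.00 Cr = 1,410.32 Cr
Disability Insurance: YTD 308,025.00 Cr ≥ cap 281,940.00 Cr → 0.00 Cr
Total withheld: 1,410.32 Cr + 0.00 Cr = 1,410.32 Cr
Net pay: 11,380.00 Cr − 1,410.32 Cr = 9,969.68 Cr

9,969.68 Cr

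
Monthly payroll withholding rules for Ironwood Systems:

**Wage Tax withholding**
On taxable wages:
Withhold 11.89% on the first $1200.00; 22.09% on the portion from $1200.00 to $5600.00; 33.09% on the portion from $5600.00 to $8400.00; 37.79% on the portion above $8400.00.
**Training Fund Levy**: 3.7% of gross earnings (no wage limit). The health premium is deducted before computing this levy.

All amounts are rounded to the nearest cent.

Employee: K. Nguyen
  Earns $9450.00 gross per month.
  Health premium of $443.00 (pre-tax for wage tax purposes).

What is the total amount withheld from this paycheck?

$2603.81

Wage Tax: taxable = $9450.00 − $443.00 = $9007.00
  $2041.16 + 37.79% × ($9007.00 − $8400.00) = $2041.16 + 37.79% × $607.00 = $2270.55
Training Fund Levy: 3.7% × $9007.00 = $333.26
Total: $2270.55 + $333.26 = $2603.81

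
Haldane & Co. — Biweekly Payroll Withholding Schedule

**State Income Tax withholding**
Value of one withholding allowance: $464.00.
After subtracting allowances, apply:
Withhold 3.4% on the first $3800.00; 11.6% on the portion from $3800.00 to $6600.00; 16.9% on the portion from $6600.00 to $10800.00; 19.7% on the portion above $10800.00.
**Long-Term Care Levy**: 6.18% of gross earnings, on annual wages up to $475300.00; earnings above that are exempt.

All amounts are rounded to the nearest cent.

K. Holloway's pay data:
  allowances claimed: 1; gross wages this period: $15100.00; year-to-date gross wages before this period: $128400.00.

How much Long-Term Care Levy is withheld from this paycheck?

Long-Term Care Levy: 6.18% × $15100.00 = $933.18

$933.18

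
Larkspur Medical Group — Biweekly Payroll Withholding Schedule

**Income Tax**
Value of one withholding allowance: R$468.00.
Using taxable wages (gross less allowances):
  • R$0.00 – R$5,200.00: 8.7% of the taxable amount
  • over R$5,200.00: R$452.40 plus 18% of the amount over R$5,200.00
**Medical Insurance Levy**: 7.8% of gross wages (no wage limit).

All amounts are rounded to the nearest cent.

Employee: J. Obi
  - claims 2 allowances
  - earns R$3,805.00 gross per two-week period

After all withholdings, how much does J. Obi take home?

Income Tax: taxable = R$3,805.00 − 2×R$468.00 = R$2,869.00
  8.7% × R$2,869.00 = R$249.60
Medical Insurance Levy: 7.8% × R$3,805.00 = R$296.79
Total withheld: R$249.60 + R$296.79 = R$546.39
Net pay: R$3,805.00 − R$546.39 = R$3,258.61

R$3,258.61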